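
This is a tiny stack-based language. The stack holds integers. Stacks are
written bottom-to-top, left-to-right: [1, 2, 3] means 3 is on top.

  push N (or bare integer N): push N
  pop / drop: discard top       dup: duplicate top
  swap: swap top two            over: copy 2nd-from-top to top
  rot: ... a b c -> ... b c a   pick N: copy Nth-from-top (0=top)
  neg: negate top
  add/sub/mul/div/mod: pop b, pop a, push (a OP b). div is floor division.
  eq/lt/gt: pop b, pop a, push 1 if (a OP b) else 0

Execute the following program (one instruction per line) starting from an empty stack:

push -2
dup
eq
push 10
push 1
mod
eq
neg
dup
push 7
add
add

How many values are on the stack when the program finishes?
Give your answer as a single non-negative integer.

After 'push -2': stack = [-2] (depth 1)
After 'dup': stack = [-2, -2] (depth 2)
After 'eq': stack = [1] (depth 1)
After 'push 10': stack = [1, 10] (depth 2)
After 'push 1': stack = [1, 10, 1] (depth 3)
After 'mod': stack = [1, 0] (depth 2)
After 'eq': stack = [0] (depth 1)
After 'neg': stack = [0] (depth 1)
After 'dup': stack = [0, 0] (depth 2)
After 'push 7': stack = [0, 0, 7] (depth 3)
After 'add': stack = [0, 7] (depth 2)
After 'add': stack = [7] (depth 1)

Answer: 1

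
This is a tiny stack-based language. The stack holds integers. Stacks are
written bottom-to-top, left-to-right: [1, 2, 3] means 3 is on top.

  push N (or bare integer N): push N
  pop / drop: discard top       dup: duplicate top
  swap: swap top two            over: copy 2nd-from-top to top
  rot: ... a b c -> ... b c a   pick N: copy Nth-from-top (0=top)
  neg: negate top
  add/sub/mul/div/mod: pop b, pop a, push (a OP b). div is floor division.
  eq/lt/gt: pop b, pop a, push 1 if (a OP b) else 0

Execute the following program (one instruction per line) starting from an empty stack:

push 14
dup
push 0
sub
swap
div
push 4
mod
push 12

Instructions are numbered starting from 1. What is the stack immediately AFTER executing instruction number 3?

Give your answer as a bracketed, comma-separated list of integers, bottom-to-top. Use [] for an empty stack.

Step 1 ('push 14'): [14]
Step 2 ('dup'): [14, 14]
Step 3 ('push 0'): [14, 14, 0]

Answer: [14, 14, 0]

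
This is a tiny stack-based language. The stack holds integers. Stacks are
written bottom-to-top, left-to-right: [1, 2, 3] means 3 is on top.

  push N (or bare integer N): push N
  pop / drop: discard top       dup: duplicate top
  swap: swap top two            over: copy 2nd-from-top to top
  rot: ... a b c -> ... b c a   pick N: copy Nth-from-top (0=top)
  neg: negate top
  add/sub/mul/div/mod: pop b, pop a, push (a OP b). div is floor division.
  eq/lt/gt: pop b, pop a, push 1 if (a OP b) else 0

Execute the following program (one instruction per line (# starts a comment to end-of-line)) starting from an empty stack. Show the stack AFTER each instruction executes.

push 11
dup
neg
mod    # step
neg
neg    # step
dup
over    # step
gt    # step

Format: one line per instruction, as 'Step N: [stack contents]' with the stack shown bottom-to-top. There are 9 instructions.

Step 1: [11]
Step 2: [11, 11]
Step 3: [11, -11]
Step 4: [0]
Step 5: [0]
Step 6: [0]
Step 7: [0, 0]
Step 8: [0, 0, 0]
Step 9: [0, 0]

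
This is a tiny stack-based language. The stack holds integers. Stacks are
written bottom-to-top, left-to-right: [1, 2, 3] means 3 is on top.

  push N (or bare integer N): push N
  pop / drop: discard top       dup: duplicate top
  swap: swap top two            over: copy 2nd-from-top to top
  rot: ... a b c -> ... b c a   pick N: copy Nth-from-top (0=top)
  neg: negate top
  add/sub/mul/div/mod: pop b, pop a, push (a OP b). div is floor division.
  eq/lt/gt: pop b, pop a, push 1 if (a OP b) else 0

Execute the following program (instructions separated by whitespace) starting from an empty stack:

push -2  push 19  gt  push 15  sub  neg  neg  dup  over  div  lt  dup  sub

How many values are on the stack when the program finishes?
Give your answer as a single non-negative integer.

After 'push -2': stack = [-2] (depth 1)
After 'push 19': stack = [-2, 19] (depth 2)
After 'gt': stack = [0] (depth 1)
After 'push 15': stack = [0, 15] (depth 2)
After 'sub': stack = [-15] (depth 1)
After 'neg': stack = [15] (depth 1)
After 'neg': stack = [-15] (depth 1)
After 'dup': stack = [-15, -15] (depth 2)
After 'over': stack = [-15, -15, -15] (depth 3)
After 'div': stack = [-15, 1] (depth 2)
After 'lt': stack = [1] (depth 1)
After 'dup': stack = [1, 1] (depth 2)
After 'sub': stack = [0] (depth 1)

Answer: 1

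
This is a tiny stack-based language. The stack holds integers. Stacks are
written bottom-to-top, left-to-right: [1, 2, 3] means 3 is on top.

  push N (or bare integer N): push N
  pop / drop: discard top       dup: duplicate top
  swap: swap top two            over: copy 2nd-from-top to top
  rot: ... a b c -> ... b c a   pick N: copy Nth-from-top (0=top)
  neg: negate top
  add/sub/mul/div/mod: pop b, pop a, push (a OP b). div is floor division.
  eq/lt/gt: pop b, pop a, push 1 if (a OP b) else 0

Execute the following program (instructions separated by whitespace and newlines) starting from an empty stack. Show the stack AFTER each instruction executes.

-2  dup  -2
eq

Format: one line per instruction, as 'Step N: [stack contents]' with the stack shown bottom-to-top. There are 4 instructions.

Step 1: [-2]
Step 2: [-2, -2]
Step 3: [-2, -2, -2]
Step 4: [-2, 1]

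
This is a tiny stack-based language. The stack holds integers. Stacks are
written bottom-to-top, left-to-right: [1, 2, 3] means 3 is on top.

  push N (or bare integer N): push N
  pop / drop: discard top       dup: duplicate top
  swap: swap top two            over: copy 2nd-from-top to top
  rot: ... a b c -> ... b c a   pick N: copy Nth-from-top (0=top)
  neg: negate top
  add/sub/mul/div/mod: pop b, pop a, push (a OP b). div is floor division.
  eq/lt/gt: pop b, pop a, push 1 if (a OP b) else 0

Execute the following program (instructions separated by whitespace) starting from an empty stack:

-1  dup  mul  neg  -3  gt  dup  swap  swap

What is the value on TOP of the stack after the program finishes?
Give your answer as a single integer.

Answer: 1

Derivation:
After 'push -1': [-1]
After 'dup': [-1, -1]
After 'mul': [1]
After 'neg': [-1]
After 'push -3': [-1, -3]
After 'gt': [1]
After 'dup': [1, 1]
After 'swap': [1, 1]
After 'swap': [1, 1]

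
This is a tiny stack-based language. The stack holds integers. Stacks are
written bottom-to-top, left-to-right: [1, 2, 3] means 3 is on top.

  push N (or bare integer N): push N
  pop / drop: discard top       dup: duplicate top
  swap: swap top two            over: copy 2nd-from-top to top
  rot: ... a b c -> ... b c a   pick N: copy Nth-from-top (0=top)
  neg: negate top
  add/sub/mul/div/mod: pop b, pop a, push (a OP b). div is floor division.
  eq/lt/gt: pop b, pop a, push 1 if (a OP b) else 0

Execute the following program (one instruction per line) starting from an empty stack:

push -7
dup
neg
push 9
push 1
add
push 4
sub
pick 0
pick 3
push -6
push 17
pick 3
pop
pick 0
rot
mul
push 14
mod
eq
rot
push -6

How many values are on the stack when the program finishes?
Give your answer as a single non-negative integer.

Answer: 7

Derivation:
After 'push -7': stack = [-7] (depth 1)
After 'dup': stack = [-7, -7] (depth 2)
After 'neg': stack = [-7, 7] (depth 2)
After 'push 9': stack = [-7, 7, 9] (depth 3)
After 'push 1': stack = [-7, 7, 9, 1] (depth 4)
After 'add': stack = [-7, 7, 10] (depth 3)
After 'push 4': stack = [-7, 7, 10, 4] (depth 4)
After 'sub': stack = [-7, 7, 6] (depth 3)
After 'pick 0': stack = [-7, 7, 6, 6] (depth 4)
After 'pick 3': stack = [-7, 7, 6, 6, -7] (depth 5)
  ...
After 'pick 3': stack = [-7, 7, 6, 6, -7, -6, 17, 6] (depth 8)
After 'pop': stack = [-7, 7, 6, 6, -7, -6, 17] (depth 7)
After 'pick 0': stack = [-7, 7, 6, 6, -7, -6, 17, 17] (depth 8)
After 'rot': stack = [-7, 7, 6, 6, -7, 17, 17, -6] (depth 8)
After 'mul': stack = [-7, 7, 6, 6, -7, 17, -102] (depth 7)
After 'push 14': stack = [-7, 7, 6, 6, -7, 17, -102, 14] (depth 8)
After 'mod': stack = [-7, 7, 6, 6, -7, 17, 10] (depth 7)
After 'eq': stack = [-7, 7, 6, 6, -7, 0] (depth 6)
After 'rot': stack = [-7, 7, 6, -7, 0, 6] (depth 6)
After 'push -6': stack = [-7, 7, 6, -7, 0, 6, -6] (depth 7)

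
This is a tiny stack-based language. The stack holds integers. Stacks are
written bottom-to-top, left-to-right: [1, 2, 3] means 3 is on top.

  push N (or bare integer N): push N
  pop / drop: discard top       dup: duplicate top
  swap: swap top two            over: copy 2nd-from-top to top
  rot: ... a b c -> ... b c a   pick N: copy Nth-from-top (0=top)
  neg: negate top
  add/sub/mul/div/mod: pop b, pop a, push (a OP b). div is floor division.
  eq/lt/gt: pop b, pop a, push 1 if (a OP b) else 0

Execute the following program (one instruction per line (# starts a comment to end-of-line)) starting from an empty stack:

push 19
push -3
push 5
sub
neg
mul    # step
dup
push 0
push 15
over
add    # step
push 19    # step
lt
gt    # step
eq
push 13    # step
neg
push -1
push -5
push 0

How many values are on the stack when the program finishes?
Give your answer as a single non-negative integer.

After 'push 19': stack = [19] (depth 1)
After 'push -3': stack = [19, -3] (depth 2)
After 'push 5': stack = [19, -3, 5] (depth 3)
After 'sub': stack = [19, -8] (depth 2)
After 'neg': stack = [19, 8] (depth 2)
After 'mul': stack = [152] (depth 1)
After 'dup': stack = [152, 152] (depth 2)
After 'push 0': stack = [152, 152, 0] (depth 3)
After 'push 15': stack = [152, 152, 0, 15] (depth 4)
After 'over': stack = [152, 152, 0, 15, 0] (depth 5)
After 'add': stack = [152, 152, 0, 15] (depth 4)
After 'push 19': stack = [152, 152, 0, 15, 19] (depth 5)
After 'lt': stack = [152, 152, 0, 1] (depth 4)
After 'gt': stack = [152, 152, 0] (depth 3)
After 'eq': stack = [152, 0] (depth 2)
After 'push 13': stack = [152, 0, 13] (depth 3)
After 'neg': stack = [152, 0, -13] (depth 3)
After 'push -1': stack = [152, 0, -13, -1] (depth 4)
After 'push -5': stack = [152, 0, -13, -1, -5] (depth 5)
After 'push 0': stack = [152, 0, -13, -1, -5, 0] (depth 6)

Answer: 6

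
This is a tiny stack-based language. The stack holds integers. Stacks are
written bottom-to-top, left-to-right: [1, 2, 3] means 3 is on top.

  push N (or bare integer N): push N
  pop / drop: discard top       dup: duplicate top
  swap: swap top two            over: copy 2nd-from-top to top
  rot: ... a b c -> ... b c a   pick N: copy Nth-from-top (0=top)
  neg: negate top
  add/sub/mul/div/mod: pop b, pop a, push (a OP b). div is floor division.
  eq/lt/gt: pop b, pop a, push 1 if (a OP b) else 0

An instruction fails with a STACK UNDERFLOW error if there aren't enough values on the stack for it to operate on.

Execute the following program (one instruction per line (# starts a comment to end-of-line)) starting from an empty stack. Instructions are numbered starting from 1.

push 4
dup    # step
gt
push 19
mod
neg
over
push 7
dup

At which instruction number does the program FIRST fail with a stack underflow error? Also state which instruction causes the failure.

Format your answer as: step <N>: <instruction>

Step 1 ('push 4'): stack = [4], depth = 1
Step 2 ('dup'): stack = [4, 4], depth = 2
Step 3 ('gt'): stack = [0], depth = 1
Step 4 ('push 19'): stack = [0, 19], depth = 2
Step 5 ('mod'): stack = [0], depth = 1
Step 6 ('neg'): stack = [0], depth = 1
Step 7 ('over'): needs 2 value(s) but depth is 1 — STACK UNDERFLOW

Answer: step 7: over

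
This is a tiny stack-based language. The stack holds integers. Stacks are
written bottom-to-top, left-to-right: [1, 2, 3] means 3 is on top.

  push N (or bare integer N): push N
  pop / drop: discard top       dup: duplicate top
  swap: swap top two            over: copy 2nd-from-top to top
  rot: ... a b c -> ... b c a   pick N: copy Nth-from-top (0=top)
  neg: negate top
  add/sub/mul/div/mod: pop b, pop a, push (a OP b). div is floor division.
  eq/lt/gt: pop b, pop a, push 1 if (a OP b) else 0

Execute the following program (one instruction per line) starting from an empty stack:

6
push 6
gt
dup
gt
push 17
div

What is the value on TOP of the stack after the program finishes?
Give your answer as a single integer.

After 'push 6': [6]
After 'push 6': [6, 6]
After 'gt': [0]
After 'dup': [0, 0]
After 'gt': [0]
After 'push 17': [0, 17]
After 'div': [0]

Answer: 0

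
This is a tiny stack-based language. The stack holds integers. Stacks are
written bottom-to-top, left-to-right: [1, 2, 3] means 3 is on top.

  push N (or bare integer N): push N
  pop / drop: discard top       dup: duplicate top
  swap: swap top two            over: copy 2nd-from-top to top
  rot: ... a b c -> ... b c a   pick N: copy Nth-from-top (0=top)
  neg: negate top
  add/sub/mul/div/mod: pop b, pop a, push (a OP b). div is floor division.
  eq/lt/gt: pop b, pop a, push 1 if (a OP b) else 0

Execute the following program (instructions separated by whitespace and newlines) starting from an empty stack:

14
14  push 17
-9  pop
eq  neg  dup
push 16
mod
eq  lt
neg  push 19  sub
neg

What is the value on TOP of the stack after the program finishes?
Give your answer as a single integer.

Answer: 19

Derivation:
After 'push 14': [14]
After 'push 14': [14, 14]
After 'push 17': [14, 14, 17]
After 'push -9': [14, 14, 17, -9]
After 'pop': [14, 14, 17]
After 'eq': [14, 0]
After 'neg': [14, 0]
After 'dup': [14, 0, 0]
After 'push 16': [14, 0, 0, 16]
After 'mod': [14, 0, 0]
After 'eq': [14, 1]
After 'lt': [0]
After 'neg': [0]
After 'push 19': [0, 19]
After 'sub': [-19]
After 'neg': [19]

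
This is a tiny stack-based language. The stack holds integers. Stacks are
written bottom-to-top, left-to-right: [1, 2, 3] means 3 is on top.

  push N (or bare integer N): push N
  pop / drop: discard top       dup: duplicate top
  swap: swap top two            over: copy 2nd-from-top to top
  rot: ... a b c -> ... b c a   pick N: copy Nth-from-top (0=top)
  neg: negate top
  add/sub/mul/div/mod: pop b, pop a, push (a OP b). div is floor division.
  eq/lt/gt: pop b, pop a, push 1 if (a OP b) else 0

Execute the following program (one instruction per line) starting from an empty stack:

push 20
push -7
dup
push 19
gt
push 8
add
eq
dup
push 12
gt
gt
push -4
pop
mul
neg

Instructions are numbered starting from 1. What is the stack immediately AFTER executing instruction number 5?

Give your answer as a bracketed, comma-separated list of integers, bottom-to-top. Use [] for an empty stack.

Answer: [20, -7, 0]

Derivation:
Step 1 ('push 20'): [20]
Step 2 ('push -7'): [20, -7]
Step 3 ('dup'): [20, -7, -7]
Step 4 ('push 19'): [20, -7, -7, 19]
Step 5 ('gt'): [20, -7, 0]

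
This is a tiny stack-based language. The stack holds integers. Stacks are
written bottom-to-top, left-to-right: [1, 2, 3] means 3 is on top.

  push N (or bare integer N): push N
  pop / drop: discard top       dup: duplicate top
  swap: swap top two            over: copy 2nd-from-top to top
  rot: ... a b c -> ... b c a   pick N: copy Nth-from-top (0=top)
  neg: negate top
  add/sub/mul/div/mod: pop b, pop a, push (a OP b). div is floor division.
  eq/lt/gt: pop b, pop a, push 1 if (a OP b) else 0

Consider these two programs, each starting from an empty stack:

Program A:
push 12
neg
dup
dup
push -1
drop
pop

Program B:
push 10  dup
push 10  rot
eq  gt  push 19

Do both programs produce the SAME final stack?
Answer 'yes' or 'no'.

Answer: no

Derivation:
Program A trace:
  After 'push 12': [12]
  After 'neg': [-12]
  After 'dup': [-12, -12]
  After 'dup': [-12, -12, -12]
  After 'push -1': [-12, -12, -12, -1]
  After 'drop': [-12, -12, -12]
  After 'pop': [-12, -12]
Program A final stack: [-12, -12]

Program B trace:
  After 'push 10': [10]
  After 'dup': [10, 10]
  After 'push 10': [10, 10, 10]
  After 'rot': [10, 10, 10]
  After 'eq': [10, 1]
  After 'gt': [1]
  After 'push 19': [1, 19]
Program B final stack: [1, 19]
Same: no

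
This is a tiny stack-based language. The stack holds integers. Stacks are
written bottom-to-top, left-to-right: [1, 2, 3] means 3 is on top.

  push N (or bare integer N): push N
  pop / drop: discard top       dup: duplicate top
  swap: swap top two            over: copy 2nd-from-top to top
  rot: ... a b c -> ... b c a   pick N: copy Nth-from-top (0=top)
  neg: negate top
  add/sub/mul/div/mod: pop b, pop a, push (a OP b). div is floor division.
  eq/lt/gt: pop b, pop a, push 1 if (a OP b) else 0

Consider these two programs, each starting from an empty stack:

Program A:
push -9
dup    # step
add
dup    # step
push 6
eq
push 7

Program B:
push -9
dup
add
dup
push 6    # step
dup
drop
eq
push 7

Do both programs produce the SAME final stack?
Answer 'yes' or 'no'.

Program A trace:
  After 'push -9': [-9]
  After 'dup': [-9, -9]
  After 'add': [-18]
  After 'dup': [-18, -18]
  After 'push 6': [-18, -18, 6]
  After 'eq': [-18, 0]
  After 'push 7': [-18, 0, 7]
Program A final stack: [-18, 0, 7]

Program B trace:
  After 'push -9': [-9]
  After 'dup': [-9, -9]
  After 'add': [-18]
  After 'dup': [-18, -18]
  After 'push 6': [-18, -18, 6]
  After 'dup': [-18, -18, 6, 6]
  After 'drop': [-18, -18, 6]
  After 'eq': [-18, 0]
  After 'push 7': [-18, 0, 7]
Program B final stack: [-18, 0, 7]
Same: yes

Answer: yes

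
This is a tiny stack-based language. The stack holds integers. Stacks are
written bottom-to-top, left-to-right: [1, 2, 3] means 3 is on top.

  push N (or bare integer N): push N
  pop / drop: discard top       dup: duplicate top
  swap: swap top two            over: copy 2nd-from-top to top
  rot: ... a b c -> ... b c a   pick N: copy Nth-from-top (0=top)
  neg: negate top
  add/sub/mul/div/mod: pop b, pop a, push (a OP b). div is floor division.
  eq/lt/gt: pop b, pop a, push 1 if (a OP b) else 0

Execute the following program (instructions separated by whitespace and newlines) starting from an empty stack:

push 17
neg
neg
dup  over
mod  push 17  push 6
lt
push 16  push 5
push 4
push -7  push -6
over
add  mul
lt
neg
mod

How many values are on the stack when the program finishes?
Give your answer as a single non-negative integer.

After 'push 17': stack = [17] (depth 1)
After 'neg': stack = [-17] (depth 1)
After 'neg': stack = [17] (depth 1)
After 'dup': stack = [17, 17] (depth 2)
After 'over': stack = [17, 17, 17] (depth 3)
After 'mod': stack = [17, 0] (depth 2)
After 'push 17': stack = [17, 0, 17] (depth 3)
After 'push 6': stack = [17, 0, 17, 6] (depth 4)
After 'lt': stack = [17, 0, 0] (depth 3)
After 'push 16': stack = [17, 0, 0, 16] (depth 4)
After 'push 5': stack = [17, 0, 0, 16, 5] (depth 5)
After 'push 4': stack = [17, 0, 0, 16, 5, 4] (depth 6)
After 'push -7': stack = [17, 0, 0, 16, 5, 4, -7] (depth 7)
After 'push -6': stack = [17, 0, 0, 16, 5, 4, -7, -6] (depth 8)
After 'over': stack = [17, 0, 0, 16, 5, 4, -7, -6, -7] (depth 9)
After 'add': stack = [17, 0, 0, 16, 5, 4, -7, -13] (depth 8)
After 'mul': stack = [17, 0, 0, 16, 5, 4, 91] (depth 7)
After 'lt': stack = [17, 0, 0, 16, 5, 1] (depth 6)
After 'neg': stack = [17, 0, 0, 16, 5, -1] (depth 6)
After 'mod': stack = [17, 0, 0, 16, 0] (depth 5)

Answer: 5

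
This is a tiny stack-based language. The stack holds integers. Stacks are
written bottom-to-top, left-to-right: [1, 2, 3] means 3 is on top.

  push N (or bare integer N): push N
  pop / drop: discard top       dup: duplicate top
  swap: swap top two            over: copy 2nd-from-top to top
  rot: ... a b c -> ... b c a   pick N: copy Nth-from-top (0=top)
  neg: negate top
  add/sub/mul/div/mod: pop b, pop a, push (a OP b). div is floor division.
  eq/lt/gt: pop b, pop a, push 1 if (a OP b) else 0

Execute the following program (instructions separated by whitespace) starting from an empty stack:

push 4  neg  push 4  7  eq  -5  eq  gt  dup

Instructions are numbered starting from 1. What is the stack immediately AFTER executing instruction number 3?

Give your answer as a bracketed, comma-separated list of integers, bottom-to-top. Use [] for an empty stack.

Answer: [-4, 4]

Derivation:
Step 1 ('push 4'): [4]
Step 2 ('neg'): [-4]
Step 3 ('push 4'): [-4, 4]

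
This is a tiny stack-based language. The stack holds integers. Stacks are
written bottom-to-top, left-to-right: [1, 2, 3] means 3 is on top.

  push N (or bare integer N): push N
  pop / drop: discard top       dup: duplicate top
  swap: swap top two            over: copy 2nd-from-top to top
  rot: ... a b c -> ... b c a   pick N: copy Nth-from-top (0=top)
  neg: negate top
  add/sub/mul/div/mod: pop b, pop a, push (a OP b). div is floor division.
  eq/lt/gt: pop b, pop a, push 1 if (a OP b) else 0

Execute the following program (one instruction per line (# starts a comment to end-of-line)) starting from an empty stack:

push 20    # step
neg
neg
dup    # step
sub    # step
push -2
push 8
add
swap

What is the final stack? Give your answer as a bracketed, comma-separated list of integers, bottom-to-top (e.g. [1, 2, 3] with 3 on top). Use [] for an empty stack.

After 'push 20': [20]
After 'neg': [-20]
After 'neg': [20]
After 'dup': [20, 20]
After 'sub': [0]
After 'push -2': [0, -2]
After 'push 8': [0, -2, 8]
After 'add': [0, 6]
After 'swap': [6, 0]

Answer: [6, 0]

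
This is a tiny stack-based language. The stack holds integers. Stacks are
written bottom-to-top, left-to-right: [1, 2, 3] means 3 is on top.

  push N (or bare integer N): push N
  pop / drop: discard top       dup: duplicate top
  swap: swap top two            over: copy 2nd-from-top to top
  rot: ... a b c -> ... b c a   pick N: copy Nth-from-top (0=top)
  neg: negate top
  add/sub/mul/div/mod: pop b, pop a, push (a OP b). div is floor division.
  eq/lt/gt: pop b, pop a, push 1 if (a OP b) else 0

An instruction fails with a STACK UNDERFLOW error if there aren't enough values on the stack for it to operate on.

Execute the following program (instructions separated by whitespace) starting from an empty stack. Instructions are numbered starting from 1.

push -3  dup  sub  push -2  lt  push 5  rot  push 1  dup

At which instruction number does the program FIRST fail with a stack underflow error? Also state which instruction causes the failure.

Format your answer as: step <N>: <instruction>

Answer: step 7: rot

Derivation:
Step 1 ('push -3'): stack = [-3], depth = 1
Step 2 ('dup'): stack = [-3, -3], depth = 2
Step 3 ('sub'): stack = [0], depth = 1
Step 4 ('push -2'): stack = [0, -2], depth = 2
Step 5 ('lt'): stack = [0], depth = 1
Step 6 ('push 5'): stack = [0, 5], depth = 2
Step 7 ('rot'): needs 3 value(s) but depth is 2 — STACK UNDERFLOW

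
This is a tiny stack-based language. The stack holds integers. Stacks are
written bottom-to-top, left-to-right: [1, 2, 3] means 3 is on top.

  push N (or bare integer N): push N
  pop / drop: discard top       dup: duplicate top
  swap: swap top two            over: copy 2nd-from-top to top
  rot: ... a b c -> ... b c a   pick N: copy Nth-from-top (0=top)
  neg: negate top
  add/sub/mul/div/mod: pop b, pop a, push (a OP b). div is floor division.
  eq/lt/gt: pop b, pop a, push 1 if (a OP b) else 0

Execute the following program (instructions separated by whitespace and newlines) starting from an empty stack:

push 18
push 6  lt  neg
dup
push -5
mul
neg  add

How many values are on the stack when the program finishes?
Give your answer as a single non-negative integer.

Answer: 1

Derivation:
After 'push 18': stack = [18] (depth 1)
After 'push 6': stack = [18, 6] (depth 2)
After 'lt': stack = [0] (depth 1)
After 'neg': stack = [0] (depth 1)
After 'dup': stack = [0, 0] (depth 2)
After 'push -5': stack = [0, 0, -5] (depth 3)
After 'mul': stack = [0, 0] (depth 2)
After 'neg': stack = [0, 0] (depth 2)
After 'add': stack = [0] (depth 1)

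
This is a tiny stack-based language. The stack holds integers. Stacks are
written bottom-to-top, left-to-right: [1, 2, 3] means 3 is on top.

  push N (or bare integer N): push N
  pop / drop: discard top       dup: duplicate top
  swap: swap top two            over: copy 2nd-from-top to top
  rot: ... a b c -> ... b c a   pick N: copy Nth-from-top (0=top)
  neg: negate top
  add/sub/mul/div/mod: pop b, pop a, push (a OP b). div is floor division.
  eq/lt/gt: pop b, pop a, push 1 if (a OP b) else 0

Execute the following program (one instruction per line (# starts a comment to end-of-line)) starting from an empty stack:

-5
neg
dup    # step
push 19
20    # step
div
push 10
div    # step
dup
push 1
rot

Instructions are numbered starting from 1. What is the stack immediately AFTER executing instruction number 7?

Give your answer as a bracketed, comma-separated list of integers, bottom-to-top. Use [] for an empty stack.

Step 1 ('-5'): [-5]
Step 2 ('neg'): [5]
Step 3 ('dup'): [5, 5]
Step 4 ('push 19'): [5, 5, 19]
Step 5 ('20'): [5, 5, 19, 20]
Step 6 ('div'): [5, 5, 0]
Step 7 ('push 10'): [5, 5, 0, 10]

Answer: [5, 5, 0, 10]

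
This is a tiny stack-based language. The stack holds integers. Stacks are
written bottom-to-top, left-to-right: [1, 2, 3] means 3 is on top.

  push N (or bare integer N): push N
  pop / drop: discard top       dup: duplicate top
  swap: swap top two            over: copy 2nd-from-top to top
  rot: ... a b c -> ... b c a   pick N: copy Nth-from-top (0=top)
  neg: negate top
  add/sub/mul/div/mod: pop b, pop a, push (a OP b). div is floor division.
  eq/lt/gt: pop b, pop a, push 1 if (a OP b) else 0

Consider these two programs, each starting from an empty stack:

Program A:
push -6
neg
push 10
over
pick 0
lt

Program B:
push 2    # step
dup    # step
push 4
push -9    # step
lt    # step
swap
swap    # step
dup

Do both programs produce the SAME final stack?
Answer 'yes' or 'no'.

Answer: no

Derivation:
Program A trace:
  After 'push -6': [-6]
  After 'neg': [6]
  After 'push 10': [6, 10]
  After 'over': [6, 10, 6]
  After 'pick 0': [6, 10, 6, 6]
  After 'lt': [6, 10, 0]
Program A final stack: [6, 10, 0]

Program B trace:
  After 'push 2': [2]
  After 'dup': [2, 2]
  After 'push 4': [2, 2, 4]
  After 'push -9': [2, 2, 4, -9]
  After 'lt': [2, 2, 0]
  After 'swap': [2, 0, 2]
  After 'swap': [2, 2, 0]
  After 'dup': [2, 2, 0, 0]
Program B final stack: [2, 2, 0, 0]
Same: no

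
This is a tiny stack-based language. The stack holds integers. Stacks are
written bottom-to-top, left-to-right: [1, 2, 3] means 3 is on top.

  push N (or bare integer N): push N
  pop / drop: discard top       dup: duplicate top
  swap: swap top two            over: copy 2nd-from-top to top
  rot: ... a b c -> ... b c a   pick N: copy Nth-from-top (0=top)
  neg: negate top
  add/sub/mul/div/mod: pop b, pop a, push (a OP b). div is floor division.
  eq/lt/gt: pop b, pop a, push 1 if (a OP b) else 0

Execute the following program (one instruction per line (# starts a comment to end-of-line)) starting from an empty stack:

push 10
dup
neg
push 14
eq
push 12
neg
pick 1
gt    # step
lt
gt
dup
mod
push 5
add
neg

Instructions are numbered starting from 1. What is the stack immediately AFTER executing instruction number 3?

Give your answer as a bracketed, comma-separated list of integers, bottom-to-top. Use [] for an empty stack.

Answer: [10, -10]

Derivation:
Step 1 ('push 10'): [10]
Step 2 ('dup'): [10, 10]
Step 3 ('neg'): [10, -10]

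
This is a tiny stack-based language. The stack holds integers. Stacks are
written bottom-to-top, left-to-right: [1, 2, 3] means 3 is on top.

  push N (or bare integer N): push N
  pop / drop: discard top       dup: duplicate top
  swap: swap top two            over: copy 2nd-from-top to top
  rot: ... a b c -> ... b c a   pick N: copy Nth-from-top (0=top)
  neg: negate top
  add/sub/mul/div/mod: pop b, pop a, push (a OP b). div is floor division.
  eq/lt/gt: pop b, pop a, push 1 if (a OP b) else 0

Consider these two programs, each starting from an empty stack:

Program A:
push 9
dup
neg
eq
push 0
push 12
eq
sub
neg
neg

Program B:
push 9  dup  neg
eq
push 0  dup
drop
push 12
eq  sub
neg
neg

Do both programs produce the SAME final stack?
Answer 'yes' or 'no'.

Program A trace:
  After 'push 9': [9]
  After 'dup': [9, 9]
  After 'neg': [9, -9]
  After 'eq': [0]
  After 'push 0': [0, 0]
  After 'push 12': [0, 0, 12]
  After 'eq': [0, 0]
  After 'sub': [0]
  After 'neg': [0]
  After 'neg': [0]
Program A final stack: [0]

Program B trace:
  After 'push 9': [9]
  After 'dup': [9, 9]
  After 'neg': [9, -9]
  After 'eq': [0]
  After 'push 0': [0, 0]
  After 'dup': [0, 0, 0]
  After 'drop': [0, 0]
  After 'push 12': [0, 0, 12]
  After 'eq': [0, 0]
  After 'sub': [0]
  After 'neg': [0]
  After 'neg': [0]
Program B final stack: [0]
Same: yes

Answer: yes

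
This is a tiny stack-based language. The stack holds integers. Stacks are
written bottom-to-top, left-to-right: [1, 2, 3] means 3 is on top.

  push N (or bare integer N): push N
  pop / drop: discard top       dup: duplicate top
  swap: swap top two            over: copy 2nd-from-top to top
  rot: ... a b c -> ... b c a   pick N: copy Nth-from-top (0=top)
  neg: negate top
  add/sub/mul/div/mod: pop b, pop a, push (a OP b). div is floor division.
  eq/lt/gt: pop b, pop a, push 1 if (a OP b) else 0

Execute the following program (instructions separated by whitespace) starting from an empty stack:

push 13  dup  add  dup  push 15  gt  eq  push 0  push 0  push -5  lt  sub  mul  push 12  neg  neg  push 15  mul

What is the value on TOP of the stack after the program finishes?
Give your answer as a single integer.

After 'push 13': [13]
After 'dup': [13, 13]
After 'add': [26]
After 'dup': [26, 26]
After 'push 15': [26, 26, 15]
After 'gt': [26, 1]
After 'eq': [0]
After 'push 0': [0, 0]
After 'push 0': [0, 0, 0]
After 'push -5': [0, 0, 0, -5]
After 'lt': [0, 0, 0]
After 'sub': [0, 0]
After 'mul': [0]
After 'push 12': [0, 12]
After 'neg': [0, -12]
After 'neg': [0, 12]
After 'push 15': [0, 12, 15]
After 'mul': [0, 180]

Answer: 180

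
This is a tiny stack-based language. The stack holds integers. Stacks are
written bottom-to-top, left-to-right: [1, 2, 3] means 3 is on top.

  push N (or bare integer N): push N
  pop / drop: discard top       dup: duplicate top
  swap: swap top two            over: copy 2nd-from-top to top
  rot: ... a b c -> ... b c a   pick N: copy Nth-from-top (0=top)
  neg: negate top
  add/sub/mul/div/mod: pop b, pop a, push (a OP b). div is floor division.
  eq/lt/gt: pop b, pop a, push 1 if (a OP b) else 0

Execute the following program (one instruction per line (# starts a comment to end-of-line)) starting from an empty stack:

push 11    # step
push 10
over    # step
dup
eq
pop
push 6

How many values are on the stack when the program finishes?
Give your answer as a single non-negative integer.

Answer: 3

Derivation:
After 'push 11': stack = [11] (depth 1)
After 'push 10': stack = [11, 10] (depth 2)
After 'over': stack = [11, 10, 11] (depth 3)
After 'dup': stack = [11, 10, 11, 11] (depth 4)
After 'eq': stack = [11, 10, 1] (depth 3)
After 'pop': stack = [11, 10] (depth 2)
After 'push 6': stack = [11, 10, 6] (depth 3)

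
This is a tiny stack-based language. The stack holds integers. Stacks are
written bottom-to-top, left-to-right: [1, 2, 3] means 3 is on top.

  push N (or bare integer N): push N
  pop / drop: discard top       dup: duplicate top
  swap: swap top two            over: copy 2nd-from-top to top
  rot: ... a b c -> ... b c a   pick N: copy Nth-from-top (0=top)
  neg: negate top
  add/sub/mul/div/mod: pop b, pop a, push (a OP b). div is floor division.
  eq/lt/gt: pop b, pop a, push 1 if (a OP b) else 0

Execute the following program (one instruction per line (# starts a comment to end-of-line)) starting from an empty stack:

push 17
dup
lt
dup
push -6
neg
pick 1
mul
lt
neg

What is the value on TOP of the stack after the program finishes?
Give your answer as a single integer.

After 'push 17': [17]
After 'dup': [17, 17]
After 'lt': [0]
After 'dup': [0, 0]
After 'push -6': [0, 0, -6]
After 'neg': [0, 0, 6]
After 'pick 1': [0, 0, 6, 0]
After 'mul': [0, 0, 0]
After 'lt': [0, 0]
After 'neg': [0, 0]

Answer: 0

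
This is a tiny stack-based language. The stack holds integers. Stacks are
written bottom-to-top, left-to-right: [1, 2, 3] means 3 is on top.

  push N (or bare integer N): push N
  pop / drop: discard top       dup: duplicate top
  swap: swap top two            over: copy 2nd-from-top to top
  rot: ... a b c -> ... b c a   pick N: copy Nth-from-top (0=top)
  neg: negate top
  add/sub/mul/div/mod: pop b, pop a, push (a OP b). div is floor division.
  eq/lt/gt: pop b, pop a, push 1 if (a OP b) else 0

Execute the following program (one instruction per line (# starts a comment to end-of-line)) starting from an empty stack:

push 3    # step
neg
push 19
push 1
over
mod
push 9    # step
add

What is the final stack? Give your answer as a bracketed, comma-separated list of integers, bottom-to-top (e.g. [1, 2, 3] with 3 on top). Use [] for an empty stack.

After 'push 3': [3]
After 'neg': [-3]
After 'push 19': [-3, 19]
After 'push 1': [-3, 19, 1]
After 'over': [-3, 19, 1, 19]
After 'mod': [-3, 19, 1]
After 'push 9': [-3, 19, 1, 9]
After 'add': [-3, 19, 10]

Answer: [-3, 19, 10]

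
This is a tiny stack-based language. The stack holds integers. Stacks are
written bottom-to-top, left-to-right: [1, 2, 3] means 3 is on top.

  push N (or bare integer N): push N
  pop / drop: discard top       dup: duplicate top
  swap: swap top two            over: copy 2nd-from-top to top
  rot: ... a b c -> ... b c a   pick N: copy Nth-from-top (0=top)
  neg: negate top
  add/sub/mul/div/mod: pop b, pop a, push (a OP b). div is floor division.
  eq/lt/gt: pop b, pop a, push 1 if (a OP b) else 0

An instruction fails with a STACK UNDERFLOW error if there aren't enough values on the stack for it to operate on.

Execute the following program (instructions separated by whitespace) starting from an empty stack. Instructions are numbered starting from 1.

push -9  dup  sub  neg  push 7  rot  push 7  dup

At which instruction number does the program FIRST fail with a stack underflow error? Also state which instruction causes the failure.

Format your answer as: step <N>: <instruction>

Step 1 ('push -9'): stack = [-9], depth = 1
Step 2 ('dup'): stack = [-9, -9], depth = 2
Step 3 ('sub'): stack = [0], depth = 1
Step 4 ('neg'): stack = [0], depth = 1
Step 5 ('push 7'): stack = [0, 7], depth = 2
Step 6 ('rot'): needs 3 value(s) but depth is 2 — STACK UNDERFLOW

Answer: step 6: rot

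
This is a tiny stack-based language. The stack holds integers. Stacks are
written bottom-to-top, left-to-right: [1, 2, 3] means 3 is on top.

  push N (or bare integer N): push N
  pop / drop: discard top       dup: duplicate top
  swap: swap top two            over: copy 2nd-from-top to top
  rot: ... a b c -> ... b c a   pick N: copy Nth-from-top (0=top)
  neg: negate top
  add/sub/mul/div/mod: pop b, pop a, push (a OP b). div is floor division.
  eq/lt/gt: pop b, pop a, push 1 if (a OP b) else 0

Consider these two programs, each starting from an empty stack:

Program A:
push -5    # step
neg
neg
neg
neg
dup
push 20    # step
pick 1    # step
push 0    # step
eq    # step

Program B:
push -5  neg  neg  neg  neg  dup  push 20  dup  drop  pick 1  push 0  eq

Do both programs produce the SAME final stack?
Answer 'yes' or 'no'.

Answer: yes

Derivation:
Program A trace:
  After 'push -5': [-5]
  After 'neg': [5]
  After 'neg': [-5]
  After 'neg': [5]
  After 'neg': [-5]
  After 'dup': [-5, -5]
  After 'push 20': [-5, -5, 20]
  After 'pick 1': [-5, -5, 20, -5]
  After 'push 0': [-5, -5, 20, -5, 0]
  After 'eq': [-5, -5, 20, 0]
Program A final stack: [-5, -5, 20, 0]

Program B trace:
  After 'push -5': [-5]
  After 'neg': [5]
  After 'neg': [-5]
  After 'neg': [5]
  After 'neg': [-5]
  After 'dup': [-5, -5]
  After 'push 20': [-5, -5, 20]
  After 'dup': [-5, -5, 20, 20]
  After 'drop': [-5, -5, 20]
  After 'pick 1': [-5, -5, 20, -5]
  After 'push 0': [-5, -5, 20, -5, 0]
  After 'eq': [-5, -5, 20, 0]
Program B final stack: [-5, -5, 20, 0]
Same: yes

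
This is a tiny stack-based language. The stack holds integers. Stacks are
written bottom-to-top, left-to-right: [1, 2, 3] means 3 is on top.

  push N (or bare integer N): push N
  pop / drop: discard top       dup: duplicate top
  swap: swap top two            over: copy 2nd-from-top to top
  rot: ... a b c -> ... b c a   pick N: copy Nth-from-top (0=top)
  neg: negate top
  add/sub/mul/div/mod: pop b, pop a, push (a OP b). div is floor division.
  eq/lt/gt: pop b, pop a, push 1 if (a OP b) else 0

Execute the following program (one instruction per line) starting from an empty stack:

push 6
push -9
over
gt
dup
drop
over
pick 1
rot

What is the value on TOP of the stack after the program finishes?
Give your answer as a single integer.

After 'push 6': [6]
After 'push -9': [6, -9]
After 'over': [6, -9, 6]
After 'gt': [6, 0]
After 'dup': [6, 0, 0]
After 'drop': [6, 0]
After 'over': [6, 0, 6]
After 'pick 1': [6, 0, 6, 0]
After 'rot': [6, 6, 0, 0]

Answer: 0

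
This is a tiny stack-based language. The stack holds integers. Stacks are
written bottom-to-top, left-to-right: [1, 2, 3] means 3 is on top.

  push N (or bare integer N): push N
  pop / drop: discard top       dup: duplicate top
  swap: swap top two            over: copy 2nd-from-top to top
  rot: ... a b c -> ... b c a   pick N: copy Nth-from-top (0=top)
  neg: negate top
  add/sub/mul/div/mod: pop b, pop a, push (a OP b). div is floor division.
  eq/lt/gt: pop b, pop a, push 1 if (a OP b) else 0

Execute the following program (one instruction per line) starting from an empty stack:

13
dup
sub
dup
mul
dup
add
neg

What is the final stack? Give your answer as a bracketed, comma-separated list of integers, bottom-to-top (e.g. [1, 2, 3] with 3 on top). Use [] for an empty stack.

Answer: [0]

Derivation:
After 'push 13': [13]
After 'dup': [13, 13]
After 'sub': [0]
After 'dup': [0, 0]
After 'mul': [0]
After 'dup': [0, 0]
After 'add': [0]
After 'neg': [0]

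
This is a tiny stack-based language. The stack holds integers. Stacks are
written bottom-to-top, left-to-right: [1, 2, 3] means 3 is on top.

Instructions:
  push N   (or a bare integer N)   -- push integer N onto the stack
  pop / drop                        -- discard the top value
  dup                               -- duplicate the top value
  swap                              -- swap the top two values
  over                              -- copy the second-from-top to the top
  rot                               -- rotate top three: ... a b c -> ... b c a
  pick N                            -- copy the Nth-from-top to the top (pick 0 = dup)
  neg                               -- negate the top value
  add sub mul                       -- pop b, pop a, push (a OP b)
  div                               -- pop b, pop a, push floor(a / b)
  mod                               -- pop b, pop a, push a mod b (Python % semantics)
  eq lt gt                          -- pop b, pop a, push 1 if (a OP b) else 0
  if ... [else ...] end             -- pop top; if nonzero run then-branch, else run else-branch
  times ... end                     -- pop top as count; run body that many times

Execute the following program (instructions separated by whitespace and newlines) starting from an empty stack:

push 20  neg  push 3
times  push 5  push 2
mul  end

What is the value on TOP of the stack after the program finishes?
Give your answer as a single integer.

Answer: 10

Derivation:
After 'push 20': [20]
After 'neg': [-20]
After 'push 3': [-20, 3]
After 'times': [-20]
After 'push 5': [-20, 5]
After 'push 2': [-20, 5, 2]
After 'mul': [-20, 10]
After 'push 5': [-20, 10, 5]
After 'push 2': [-20, 10, 5, 2]
After 'mul': [-20, 10, 10]
After 'push 5': [-20, 10, 10, 5]
After 'push 2': [-20, 10, 10, 5, 2]
After 'mul': [-20, 10, 10, 10]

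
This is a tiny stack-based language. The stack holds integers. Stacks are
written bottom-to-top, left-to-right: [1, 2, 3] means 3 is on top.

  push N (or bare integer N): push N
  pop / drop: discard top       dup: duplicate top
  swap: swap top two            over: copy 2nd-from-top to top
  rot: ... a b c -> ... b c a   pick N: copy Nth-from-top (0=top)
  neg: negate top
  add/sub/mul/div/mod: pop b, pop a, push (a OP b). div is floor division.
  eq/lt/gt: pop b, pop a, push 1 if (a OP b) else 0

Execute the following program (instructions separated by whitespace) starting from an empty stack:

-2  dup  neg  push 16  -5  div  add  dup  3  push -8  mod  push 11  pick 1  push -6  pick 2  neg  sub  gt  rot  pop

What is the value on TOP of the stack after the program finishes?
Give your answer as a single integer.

Answer: 0

Derivation:
After 'push -2': [-2]
After 'dup': [-2, -2]
After 'neg': [-2, 2]
After 'push 16': [-2, 2, 16]
After 'push -5': [-2, 2, 16, -5]
After 'div': [-2, 2, -4]
After 'add': [-2, -2]
After 'dup': [-2, -2, -2]
After 'push 3': [-2, -2, -2, 3]
After 'push -8': [-2, -2, -2, 3, -8]
After 'mod': [-2, -2, -2, -5]
After 'push 11': [-2, -2, -2, -5, 11]
After 'pick 1': [-2, -2, -2, -5, 11, -5]
After 'push -6': [-2, -2, -2, -5, 11, -5, -6]
After 'pick 2': [-2, -2, -2, -5, 11, -5, -6, 11]
After 'neg': [-2, -2, -2, -5, 11, -5, -6, -11]
After 'sub': [-2, -2, -2, -5, 11, -5, 5]
After 'gt': [-2, -2, -2, -5, 11, 0]
After 'rot': [-2, -2, -2, 11, 0, -5]
After 'pop': [-2, -2, -2, 11, 0]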